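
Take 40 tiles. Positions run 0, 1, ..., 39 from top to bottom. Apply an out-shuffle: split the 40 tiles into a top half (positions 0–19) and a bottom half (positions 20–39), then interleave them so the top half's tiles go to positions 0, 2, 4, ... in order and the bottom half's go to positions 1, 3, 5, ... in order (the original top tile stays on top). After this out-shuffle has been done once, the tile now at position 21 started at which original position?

Work backwards from position 21, undoing one out-shuffle at a time:
21 ← 30
So the tile now at position 21 started at position 30.

30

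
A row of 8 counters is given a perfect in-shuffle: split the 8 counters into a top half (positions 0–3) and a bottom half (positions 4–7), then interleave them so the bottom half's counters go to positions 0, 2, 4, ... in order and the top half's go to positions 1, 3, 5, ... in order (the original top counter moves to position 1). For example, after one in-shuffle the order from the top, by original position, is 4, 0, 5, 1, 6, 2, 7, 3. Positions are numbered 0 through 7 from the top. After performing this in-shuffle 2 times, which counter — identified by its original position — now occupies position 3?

Work backwards from position 3, undoing one in-shuffle at a time:
3 ← 1 ← 0
So the counter now at position 3 started at position 0.

0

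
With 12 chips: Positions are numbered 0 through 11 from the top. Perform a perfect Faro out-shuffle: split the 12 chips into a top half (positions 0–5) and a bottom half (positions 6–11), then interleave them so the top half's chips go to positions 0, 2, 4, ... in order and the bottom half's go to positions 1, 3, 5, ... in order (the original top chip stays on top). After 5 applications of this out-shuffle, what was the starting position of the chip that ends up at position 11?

Work backwards from position 11, undoing one out-shuffle at a time:
11 ← 11 ← 11 ← 11 ← 11 ← 11
So the chip now at position 11 started at position 11.

11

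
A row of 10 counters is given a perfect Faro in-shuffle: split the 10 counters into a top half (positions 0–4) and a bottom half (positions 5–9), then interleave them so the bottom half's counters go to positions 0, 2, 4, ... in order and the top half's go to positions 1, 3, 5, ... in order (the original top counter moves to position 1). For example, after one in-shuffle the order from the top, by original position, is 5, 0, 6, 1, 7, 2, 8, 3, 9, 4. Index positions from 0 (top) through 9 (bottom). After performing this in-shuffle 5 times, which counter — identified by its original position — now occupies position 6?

3

Work backwards from position 6, undoing one in-shuffle at a time:
6 ← 8 ← 9 ← 4 ← 7 ← 3
So the counter now at position 6 started at position 3.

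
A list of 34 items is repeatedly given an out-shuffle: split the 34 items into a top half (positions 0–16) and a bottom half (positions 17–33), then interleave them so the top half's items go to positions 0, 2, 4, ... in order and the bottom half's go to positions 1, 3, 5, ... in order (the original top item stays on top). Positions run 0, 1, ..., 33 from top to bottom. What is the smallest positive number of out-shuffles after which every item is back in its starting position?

10

The out-shuffle permutes the 34 positions with cycle lengths [1, 1, 2, 10, 10, 10].
Every item is home exactly when every cycle has completed a whole number of laps, i.e. after lcm(1, 2, 10) = 10 out-shuffles.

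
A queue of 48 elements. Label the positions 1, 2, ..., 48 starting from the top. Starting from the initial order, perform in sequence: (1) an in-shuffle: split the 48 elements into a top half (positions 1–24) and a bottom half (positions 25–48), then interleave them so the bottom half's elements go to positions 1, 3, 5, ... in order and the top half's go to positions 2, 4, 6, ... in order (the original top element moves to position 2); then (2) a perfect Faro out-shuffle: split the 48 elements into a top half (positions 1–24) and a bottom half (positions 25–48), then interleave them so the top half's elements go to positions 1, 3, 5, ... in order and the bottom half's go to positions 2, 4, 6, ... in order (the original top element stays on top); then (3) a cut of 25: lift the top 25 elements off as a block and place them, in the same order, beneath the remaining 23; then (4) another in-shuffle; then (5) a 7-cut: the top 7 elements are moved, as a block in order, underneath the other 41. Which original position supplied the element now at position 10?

Undo the operations in reverse order, starting from position 10:
  undo op 5 (cut 7): 10 ← 17
  undo op 4 (in-shuffle, from bottom half): 17 ← 33
  undo op 3 (cut 25): 33 ← 10
  undo op 2 (out-shuffle, from bottom half): 10 ← 29
  undo op 1 (in-shuffle, from bottom half): 29 ← 39
So the element at position 10 came from original position 39.

39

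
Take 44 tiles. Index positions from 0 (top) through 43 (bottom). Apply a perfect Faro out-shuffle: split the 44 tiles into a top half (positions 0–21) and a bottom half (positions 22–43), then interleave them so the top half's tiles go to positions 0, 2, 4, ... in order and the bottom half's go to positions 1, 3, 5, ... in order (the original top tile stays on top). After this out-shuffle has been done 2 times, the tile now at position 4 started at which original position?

Work backwards from position 4, undoing one out-shuffle at a time:
4 ← 2 ← 1
So the tile now at position 4 started at position 1.

1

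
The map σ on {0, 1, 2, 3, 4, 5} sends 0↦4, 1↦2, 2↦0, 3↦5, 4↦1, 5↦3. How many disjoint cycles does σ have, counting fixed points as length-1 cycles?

Cycle decomposition: (0 4 1 2) (3 5).
2 cycles.

2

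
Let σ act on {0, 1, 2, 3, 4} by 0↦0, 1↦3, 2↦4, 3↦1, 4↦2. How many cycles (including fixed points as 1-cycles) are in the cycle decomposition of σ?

Cycle decomposition: (0) (1 3) (2 4).
3 cycles.

3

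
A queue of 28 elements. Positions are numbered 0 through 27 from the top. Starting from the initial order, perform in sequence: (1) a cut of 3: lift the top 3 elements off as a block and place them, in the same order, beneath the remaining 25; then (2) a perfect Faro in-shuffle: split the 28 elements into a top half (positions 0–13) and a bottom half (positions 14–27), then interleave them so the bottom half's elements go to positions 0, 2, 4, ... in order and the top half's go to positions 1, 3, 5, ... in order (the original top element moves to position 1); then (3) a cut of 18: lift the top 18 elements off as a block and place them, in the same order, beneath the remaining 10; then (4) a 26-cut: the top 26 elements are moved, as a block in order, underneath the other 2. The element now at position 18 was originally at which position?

20

Undo the operations in reverse order, starting from position 18:
  undo op 4 (cut 26): 18 ← 16
  undo op 3 (cut 18): 16 ← 6
  undo op 2 (in-shuffle, from bottom half): 6 ← 17
  undo op 1 (cut 3): 17 ← 20
So the element at position 18 came from original position 20.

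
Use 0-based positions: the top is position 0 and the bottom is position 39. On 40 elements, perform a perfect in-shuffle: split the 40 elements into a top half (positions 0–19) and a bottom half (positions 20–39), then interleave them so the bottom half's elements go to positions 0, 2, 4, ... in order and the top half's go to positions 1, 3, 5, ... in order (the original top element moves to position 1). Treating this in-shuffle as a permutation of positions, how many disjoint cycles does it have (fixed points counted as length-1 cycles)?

Trace each unvisited position around until it returns:
(0 1 3 7 15 31 ... len 20) (2 5 11 23 6 13 ... len 20)
2 cycles in total.

2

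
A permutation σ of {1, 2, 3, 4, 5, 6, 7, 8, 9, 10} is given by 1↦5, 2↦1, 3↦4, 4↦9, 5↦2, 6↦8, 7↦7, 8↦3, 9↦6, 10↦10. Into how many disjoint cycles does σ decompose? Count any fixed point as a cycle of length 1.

Cycle decomposition: (1 5 2) (3 4 9 6 8) (7) (10).
4 cycles.

4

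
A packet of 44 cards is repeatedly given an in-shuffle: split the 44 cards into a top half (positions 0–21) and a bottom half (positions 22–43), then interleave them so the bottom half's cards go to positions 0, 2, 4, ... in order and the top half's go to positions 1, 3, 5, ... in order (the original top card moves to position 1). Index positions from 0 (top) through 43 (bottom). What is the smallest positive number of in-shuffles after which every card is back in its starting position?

The in-shuffle permutes the 44 positions with cycle lengths [2, 4, 4, 4, 6, 12, 12].
Every card is home exactly when every cycle has completed a whole number of laps, i.e. after lcm(2, 4, 6, 12) = 12 in-shuffles.

12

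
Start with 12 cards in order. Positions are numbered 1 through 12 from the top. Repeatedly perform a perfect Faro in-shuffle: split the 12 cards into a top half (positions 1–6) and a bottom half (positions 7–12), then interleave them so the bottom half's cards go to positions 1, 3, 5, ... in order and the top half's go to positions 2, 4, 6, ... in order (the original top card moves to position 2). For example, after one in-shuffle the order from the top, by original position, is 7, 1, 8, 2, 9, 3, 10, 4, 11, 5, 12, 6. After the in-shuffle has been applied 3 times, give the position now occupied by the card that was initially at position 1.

Track the card's position through each in-shuffle:
1 → 2 → 4 → 8

8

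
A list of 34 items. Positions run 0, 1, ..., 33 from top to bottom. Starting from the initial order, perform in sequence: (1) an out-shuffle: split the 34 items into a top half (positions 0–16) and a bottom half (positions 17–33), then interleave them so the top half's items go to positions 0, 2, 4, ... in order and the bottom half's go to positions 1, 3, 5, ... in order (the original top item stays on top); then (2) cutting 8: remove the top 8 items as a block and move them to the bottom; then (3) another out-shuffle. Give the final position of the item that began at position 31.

Track the item from position 31 forward through each operation:
  after op 1 (out-shuffle): 31 → 29
  after op 2 (cut 8): 29 → 21
  after op 3 (out-shuffle): 21 → 9

9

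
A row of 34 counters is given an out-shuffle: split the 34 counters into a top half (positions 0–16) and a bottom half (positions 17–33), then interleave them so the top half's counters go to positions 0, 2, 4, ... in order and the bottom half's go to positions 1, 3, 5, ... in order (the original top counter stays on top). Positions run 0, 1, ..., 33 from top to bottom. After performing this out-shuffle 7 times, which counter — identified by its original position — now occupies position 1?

Work backwards from position 1, undoing one out-shuffle at a time:
1 ← 17 ← 25 ← 29 ← 31 ← 32 ← 16 ← 8
So the counter now at position 1 started at position 8.

8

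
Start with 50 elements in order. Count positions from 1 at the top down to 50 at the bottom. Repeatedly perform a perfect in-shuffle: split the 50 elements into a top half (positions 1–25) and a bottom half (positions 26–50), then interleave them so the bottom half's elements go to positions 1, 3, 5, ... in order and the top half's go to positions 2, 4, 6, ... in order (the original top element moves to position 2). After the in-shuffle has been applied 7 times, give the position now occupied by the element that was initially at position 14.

7

Track the element's position through each in-shuffle:
14 → 28 → 5 → 10 → 20 → 40 → 29 → 7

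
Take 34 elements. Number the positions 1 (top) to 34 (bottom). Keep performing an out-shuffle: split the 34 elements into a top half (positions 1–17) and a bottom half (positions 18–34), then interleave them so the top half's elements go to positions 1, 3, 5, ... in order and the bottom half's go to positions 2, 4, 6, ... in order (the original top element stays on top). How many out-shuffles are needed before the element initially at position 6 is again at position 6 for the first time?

10

Follow position 6 under repeated out-shuffles:
6 → 11 → 21 → 8 → 15 → 29 → 24 → 14 → 27 → 20 → 6
It first returns after 10 out-shuffles.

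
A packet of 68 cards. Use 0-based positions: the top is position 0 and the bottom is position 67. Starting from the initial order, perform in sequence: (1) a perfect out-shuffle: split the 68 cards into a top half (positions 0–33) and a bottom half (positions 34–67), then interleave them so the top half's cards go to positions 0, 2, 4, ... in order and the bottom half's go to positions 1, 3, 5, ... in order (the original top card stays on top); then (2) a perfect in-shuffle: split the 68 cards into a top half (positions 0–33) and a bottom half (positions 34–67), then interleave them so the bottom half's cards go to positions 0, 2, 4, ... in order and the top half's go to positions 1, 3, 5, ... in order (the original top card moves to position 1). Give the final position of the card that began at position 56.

Track the card from position 56 forward through each operation:
  after op 1 (out-shuffle): 56 → 45
  after op 2 (in-shuffle): 45 → 22

22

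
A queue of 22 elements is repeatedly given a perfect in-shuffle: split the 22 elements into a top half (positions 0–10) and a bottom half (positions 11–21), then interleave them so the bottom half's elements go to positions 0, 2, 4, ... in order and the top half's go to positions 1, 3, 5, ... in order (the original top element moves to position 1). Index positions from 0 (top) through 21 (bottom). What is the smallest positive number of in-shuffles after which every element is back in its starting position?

11

The in-shuffle permutes the 22 positions with cycle lengths [11, 11].
Every element is home exactly when every cycle has completed a whole number of laps, i.e. after lcm(11) = 11 in-shuffles.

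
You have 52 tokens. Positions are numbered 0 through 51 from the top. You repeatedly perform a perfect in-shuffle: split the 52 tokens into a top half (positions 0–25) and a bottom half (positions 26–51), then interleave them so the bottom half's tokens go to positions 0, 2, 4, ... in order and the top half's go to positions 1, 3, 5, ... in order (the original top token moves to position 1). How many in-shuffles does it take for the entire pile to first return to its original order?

52

The in-shuffle permutes the 52 positions with cycle lengths [52].
Every token is home exactly when every cycle has completed a whole number of laps, i.e. after lcm(52) = 52 in-shuffles.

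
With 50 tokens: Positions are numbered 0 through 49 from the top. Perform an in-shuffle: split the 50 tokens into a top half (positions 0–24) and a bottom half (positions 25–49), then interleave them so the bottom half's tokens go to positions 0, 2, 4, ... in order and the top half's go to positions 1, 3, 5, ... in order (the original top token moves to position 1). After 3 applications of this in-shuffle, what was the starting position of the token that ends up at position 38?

23

Work backwards from position 38, undoing one in-shuffle at a time:
38 ← 44 ← 47 ← 23
So the token now at position 38 started at position 23.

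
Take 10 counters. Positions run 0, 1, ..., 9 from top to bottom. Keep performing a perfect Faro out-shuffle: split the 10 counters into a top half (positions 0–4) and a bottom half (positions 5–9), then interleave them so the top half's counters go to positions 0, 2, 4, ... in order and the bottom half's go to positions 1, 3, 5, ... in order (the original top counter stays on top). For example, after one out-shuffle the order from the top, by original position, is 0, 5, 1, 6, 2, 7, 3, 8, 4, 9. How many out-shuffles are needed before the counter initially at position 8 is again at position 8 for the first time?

6

Follow position 8 under repeated out-shuffles:
8 → 7 → 5 → 1 → 2 → 4 → 8
It first returns after 6 out-shuffles.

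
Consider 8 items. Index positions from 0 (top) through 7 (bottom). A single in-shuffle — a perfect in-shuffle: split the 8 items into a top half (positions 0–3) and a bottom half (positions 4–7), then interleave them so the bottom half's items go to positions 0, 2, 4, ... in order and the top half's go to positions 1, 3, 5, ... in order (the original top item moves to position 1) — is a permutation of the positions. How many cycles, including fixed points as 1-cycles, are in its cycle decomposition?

Trace each unvisited position around until it returns:
(0 1 3 7 6 4) (2 5)
2 cycles in total.

2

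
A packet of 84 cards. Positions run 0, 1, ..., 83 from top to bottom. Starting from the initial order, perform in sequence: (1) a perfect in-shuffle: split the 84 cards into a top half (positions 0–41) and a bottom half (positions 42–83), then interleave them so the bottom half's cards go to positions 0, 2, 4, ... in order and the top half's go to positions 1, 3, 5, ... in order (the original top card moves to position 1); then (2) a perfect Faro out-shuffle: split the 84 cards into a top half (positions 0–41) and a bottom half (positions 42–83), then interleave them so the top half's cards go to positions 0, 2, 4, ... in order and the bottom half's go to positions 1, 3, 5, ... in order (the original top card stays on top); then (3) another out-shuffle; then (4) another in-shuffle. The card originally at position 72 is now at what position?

Track the card from position 72 forward through each operation:
  after op 1 (in-shuffle): 72 → 60
  after op 2 (out-shuffle): 60 → 37
  after op 3 (out-shuffle): 37 → 74
  after op 4 (in-shuffle): 74 → 64

64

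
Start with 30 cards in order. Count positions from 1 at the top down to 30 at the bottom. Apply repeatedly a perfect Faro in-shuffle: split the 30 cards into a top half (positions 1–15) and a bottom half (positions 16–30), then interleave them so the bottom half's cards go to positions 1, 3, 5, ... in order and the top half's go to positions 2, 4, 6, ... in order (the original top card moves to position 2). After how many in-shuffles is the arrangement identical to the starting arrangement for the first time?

The in-shuffle permutes the 30 positions with cycle lengths [5, 5, 5, 5, 5, 5].
Every card is home exactly when every cycle has completed a whole number of laps, i.e. after lcm(5) = 5 in-shuffles.

5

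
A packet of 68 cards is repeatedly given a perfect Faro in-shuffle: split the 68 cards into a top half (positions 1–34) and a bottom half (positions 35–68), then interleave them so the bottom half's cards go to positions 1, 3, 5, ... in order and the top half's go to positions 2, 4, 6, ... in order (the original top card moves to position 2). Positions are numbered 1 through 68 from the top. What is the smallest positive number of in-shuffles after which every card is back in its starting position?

22

The in-shuffle permutes the 68 positions with cycle lengths [2, 11, 11, 22, 22].
Every card is home exactly when every cycle has completed a whole number of laps, i.e. after lcm(2, 11, 22) = 22 in-shuffles.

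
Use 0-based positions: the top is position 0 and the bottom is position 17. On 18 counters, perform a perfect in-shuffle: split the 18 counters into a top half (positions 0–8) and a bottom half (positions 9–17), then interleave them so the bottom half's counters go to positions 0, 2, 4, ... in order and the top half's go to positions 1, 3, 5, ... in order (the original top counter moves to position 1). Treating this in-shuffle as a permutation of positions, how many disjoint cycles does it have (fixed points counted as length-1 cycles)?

Trace each unvisited position around until it returns:
(0 1 3 7 15 12 ... len 18)
1 cycle in total.

1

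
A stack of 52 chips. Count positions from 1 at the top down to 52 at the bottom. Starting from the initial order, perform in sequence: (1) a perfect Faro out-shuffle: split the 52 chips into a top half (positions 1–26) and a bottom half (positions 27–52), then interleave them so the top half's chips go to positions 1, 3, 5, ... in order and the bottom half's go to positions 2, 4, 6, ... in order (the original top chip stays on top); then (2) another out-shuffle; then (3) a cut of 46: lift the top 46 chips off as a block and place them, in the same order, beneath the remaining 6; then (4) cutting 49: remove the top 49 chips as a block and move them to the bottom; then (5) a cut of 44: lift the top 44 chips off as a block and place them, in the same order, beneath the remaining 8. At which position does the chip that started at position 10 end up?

2

Track the chip from position 10 forward through each operation:
  after op 1 (out-shuffle): 10 → 19
  after op 2 (out-shuffle): 19 → 37
  after op 3 (cut 46): 37 → 43
  after op 4 (cut 49): 43 → 46
  after op 5 (cut 44): 46 → 2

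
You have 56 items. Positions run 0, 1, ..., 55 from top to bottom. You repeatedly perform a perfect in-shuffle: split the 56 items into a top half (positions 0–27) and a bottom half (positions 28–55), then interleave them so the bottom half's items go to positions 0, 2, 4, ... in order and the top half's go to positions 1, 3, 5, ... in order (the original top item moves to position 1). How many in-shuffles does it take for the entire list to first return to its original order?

18

The in-shuffle permutes the 56 positions with cycle lengths [2, 18, 18, 18].
Every item is home exactly when every cycle has completed a whole number of laps, i.e. after lcm(2, 18) = 18 in-shuffles.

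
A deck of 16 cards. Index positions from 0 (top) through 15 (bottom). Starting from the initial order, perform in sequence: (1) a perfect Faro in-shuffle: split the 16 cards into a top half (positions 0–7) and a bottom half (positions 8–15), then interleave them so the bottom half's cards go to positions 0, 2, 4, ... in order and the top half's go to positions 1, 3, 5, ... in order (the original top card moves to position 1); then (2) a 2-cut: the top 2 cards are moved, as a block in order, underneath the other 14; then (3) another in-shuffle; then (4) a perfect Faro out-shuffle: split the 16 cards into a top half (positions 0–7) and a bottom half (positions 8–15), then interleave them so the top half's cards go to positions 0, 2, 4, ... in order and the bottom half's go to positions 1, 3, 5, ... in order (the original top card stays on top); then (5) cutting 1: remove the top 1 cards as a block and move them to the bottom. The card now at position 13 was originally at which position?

2

Undo the operations in reverse order, starting from position 13:
  undo op 5 (cut 1): 13 ← 14
  undo op 4 (out-shuffle, from top half): 14 ← 7
  undo op 3 (in-shuffle, from top half): 7 ← 3
  undo op 2 (cut 2): 3 ← 5
  undo op 1 (in-shuffle, from top half): 5 ← 2
So the card at position 13 came from original position 2.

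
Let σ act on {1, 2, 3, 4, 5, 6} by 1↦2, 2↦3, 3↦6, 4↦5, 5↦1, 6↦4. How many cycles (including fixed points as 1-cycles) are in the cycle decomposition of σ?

Cycle decomposition: (1 2 3 6 4 5).
1 cycle.

1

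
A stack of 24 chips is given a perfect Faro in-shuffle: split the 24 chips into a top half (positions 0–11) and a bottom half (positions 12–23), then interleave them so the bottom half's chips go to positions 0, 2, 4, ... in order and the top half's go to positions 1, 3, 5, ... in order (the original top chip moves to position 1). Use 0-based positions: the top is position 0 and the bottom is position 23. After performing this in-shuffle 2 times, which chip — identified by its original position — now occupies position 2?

6

Work backwards from position 2, undoing one in-shuffle at a time:
2 ← 13 ← 6
So the chip now at position 2 started at position 6.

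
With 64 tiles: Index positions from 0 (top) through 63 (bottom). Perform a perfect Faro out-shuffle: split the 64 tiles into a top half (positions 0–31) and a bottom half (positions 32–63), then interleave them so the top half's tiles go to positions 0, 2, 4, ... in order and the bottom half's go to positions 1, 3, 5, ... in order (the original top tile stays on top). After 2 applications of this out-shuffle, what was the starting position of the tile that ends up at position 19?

52

Work backwards from position 19, undoing one out-shuffle at a time:
19 ← 41 ← 52
So the tile now at position 19 started at position 52.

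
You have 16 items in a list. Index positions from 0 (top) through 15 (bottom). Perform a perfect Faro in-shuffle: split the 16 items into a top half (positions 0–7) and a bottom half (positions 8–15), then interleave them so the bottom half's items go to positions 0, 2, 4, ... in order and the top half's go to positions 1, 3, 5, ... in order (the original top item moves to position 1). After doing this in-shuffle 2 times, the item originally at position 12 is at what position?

0

Track the item's position through each in-shuffle:
12 → 8 → 0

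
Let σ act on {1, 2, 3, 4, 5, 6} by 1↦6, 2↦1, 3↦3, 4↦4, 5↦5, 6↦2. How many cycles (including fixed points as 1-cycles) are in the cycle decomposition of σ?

Cycle decomposition: (1 6 2) (3) (4) (5).
4 cycles.

4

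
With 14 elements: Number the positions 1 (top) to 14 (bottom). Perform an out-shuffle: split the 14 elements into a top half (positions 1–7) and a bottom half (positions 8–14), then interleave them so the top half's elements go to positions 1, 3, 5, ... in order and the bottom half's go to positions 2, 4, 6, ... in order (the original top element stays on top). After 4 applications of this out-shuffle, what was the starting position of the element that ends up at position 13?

Work backwards from position 13, undoing one out-shuffle at a time:
13 ← 7 ← 4 ← 9 ← 5
So the element now at position 13 started at position 5.

5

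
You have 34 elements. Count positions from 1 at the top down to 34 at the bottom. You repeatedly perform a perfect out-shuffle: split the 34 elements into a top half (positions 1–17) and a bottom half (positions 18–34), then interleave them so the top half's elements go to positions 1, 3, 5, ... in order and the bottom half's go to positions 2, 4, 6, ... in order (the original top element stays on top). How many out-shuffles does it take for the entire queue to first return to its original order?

The out-shuffle permutes the 34 positions with cycle lengths [1, 1, 2, 10, 10, 10].
Every element is home exactly when every cycle has completed a whole number of laps, i.e. after lcm(1, 2, 10) = 10 out-shuffles.

10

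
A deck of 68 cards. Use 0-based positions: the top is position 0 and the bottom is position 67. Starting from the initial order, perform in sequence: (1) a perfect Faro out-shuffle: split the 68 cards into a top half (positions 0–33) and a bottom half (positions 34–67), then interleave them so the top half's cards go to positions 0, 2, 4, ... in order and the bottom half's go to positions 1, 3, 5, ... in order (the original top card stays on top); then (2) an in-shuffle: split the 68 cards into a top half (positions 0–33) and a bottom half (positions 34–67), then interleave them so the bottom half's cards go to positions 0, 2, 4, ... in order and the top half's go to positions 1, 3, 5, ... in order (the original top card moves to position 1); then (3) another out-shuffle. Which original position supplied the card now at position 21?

28

Undo the operations in reverse order, starting from position 21:
  undo op 3 (out-shuffle, from bottom half): 21 ← 44
  undo op 2 (in-shuffle, from bottom half): 44 ← 56
  undo op 1 (out-shuffle, from top half): 56 ← 28
So the card at position 21 came from original position 28.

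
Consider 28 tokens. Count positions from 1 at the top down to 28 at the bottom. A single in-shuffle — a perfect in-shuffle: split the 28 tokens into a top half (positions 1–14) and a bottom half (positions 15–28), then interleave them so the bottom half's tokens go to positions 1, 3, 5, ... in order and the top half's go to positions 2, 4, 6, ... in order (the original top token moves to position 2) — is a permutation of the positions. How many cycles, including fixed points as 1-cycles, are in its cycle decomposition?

Trace each unvisited position around until it returns:
(1 2 4 8 16 3 ... len 28)
1 cycle in total.

1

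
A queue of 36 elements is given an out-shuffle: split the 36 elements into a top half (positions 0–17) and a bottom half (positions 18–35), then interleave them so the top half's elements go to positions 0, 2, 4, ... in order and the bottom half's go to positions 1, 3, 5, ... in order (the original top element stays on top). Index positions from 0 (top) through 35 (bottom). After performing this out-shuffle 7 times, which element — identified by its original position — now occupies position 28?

21

Work backwards from position 28, undoing one out-shuffle at a time:
28 ← 14 ← 7 ← 21 ← 28 ← 14 ← 7 ← 21
So the element now at position 28 started at position 21.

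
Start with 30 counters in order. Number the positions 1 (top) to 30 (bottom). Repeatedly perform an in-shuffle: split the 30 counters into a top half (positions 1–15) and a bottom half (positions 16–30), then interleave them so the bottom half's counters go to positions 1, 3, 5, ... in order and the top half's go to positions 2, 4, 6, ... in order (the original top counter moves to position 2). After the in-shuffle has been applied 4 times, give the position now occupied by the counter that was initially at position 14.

Track the counter's position through each in-shuffle:
14 → 28 → 25 → 19 → 7

7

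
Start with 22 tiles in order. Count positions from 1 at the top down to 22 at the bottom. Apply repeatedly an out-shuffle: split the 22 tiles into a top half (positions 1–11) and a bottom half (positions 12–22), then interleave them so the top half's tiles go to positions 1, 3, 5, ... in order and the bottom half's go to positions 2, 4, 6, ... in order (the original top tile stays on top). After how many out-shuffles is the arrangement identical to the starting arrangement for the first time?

The out-shuffle permutes the 22 positions with cycle lengths [1, 1, 2, 3, 3, 6, 6].
Every tile is home exactly when every cycle has completed a whole number of laps, i.e. after lcm(1, 2, 3, 6) = 6 out-shuffles.

6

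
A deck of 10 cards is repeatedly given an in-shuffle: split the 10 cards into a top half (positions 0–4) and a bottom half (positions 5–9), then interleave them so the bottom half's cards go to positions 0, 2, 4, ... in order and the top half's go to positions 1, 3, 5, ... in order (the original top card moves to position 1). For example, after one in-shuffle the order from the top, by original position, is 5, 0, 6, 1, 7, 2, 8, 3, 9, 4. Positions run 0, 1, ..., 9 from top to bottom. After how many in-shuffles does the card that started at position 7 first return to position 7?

Follow position 7 under repeated in-shuffles:
7 → 4 → 9 → 8 → 6 → 2 → 5 → 0 → 1 → 3 → 7
It first returns after 10 in-shuffles.

10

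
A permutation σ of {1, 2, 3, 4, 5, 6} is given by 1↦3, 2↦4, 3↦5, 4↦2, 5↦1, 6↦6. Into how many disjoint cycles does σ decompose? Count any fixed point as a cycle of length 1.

Cycle decomposition: (1 3 5) (2 4) (6).
3 cycles.

3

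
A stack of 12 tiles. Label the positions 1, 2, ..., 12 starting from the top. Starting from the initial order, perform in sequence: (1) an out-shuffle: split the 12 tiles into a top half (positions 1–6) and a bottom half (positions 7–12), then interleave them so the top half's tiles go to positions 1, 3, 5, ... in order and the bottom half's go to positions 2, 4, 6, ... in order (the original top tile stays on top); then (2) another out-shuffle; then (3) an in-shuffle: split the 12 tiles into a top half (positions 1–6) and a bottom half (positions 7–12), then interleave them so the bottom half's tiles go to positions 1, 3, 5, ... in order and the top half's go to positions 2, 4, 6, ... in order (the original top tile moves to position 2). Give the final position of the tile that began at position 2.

10

Track the tile from position 2 forward through each operation:
  after op 1 (out-shuffle): 2 → 3
  after op 2 (out-shuffle): 3 → 5
  after op 3 (in-shuffle): 5 → 10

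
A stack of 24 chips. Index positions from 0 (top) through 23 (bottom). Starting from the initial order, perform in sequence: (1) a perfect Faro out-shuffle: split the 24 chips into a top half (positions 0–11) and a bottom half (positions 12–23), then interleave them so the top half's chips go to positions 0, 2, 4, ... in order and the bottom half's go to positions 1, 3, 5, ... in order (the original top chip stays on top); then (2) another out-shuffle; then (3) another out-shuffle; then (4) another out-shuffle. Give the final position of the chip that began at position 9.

6

Track the chip from position 9 forward through each operation:
  after op 1 (out-shuffle): 9 → 18
  after op 2 (out-shuffle): 18 → 13
  after op 3 (out-shuffle): 13 → 3
  after op 4 (out-shuffle): 3 → 6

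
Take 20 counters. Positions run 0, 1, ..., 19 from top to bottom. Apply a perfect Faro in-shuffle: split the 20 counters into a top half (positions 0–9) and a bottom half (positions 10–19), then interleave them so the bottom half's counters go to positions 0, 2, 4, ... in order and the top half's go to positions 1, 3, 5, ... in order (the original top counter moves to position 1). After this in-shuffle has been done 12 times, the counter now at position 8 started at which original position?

8

Work backwards from position 8, undoing one in-shuffle at a time:
8 ← 14 ← 17 ← 8 ← 14 ← 17 ← 8 ← 14 ← 17 ← 8 ← 14 ← 17 ← 8
So the counter now at position 8 started at position 8.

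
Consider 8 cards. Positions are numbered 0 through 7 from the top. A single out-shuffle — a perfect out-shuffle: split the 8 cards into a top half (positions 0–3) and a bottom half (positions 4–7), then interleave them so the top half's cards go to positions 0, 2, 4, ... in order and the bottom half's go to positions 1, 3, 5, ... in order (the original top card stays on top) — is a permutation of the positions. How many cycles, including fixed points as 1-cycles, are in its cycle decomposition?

4

Trace each unvisited position around until it returns:
(0) (1 2 4) (3 6 5) (7)
4 cycles in total.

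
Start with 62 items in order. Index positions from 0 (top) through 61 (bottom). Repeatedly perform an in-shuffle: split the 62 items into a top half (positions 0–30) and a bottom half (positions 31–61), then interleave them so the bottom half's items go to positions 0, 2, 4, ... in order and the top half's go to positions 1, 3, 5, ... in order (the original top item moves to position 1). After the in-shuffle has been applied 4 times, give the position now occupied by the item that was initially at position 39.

9

Track the item's position through each in-shuffle:
39 → 16 → 33 → 4 → 9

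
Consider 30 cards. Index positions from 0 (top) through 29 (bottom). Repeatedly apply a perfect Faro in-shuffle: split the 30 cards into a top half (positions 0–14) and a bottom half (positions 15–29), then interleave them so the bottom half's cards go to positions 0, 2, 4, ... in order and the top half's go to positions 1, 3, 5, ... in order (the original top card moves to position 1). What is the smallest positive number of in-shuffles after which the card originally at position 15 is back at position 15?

Follow position 15 under repeated in-shuffles:
15 → 0 → 1 → 3 → 7 → 15
It first returns after 5 in-shuffles.

5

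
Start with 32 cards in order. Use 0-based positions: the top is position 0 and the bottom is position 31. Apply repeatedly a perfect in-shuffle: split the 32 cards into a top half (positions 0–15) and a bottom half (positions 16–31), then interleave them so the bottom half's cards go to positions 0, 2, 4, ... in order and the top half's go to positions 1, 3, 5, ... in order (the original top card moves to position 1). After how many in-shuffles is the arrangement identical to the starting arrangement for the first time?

10

The in-shuffle permutes the 32 positions with cycle lengths [2, 10, 10, 10].
Every card is home exactly when every cycle has completed a whole number of laps, i.e. after lcm(2, 10) = 10 in-shuffles.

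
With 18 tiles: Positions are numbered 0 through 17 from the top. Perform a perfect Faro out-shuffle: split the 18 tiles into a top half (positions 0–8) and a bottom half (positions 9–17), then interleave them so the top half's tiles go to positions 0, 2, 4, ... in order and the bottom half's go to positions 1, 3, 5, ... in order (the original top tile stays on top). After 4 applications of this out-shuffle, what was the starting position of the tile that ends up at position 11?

Work backwards from position 11, undoing one out-shuffle at a time:
11 ← 14 ← 7 ← 12 ← 6
So the tile now at position 11 started at position 6.

6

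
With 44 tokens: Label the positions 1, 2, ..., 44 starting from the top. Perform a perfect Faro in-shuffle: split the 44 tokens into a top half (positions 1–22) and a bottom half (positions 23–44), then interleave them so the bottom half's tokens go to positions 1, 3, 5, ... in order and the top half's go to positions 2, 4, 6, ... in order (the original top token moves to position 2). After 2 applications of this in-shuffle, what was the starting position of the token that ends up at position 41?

44

Work backwards from position 41, undoing one in-shuffle at a time:
41 ← 43 ← 44
So the token now at position 41 started at position 44.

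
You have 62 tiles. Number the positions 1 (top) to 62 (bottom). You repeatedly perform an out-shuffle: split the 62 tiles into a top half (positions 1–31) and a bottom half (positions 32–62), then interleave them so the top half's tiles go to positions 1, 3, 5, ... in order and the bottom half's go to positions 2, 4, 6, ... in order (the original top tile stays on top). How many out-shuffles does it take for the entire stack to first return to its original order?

The out-shuffle permutes the 62 positions with cycle lengths [1, 1, 60].
Every tile is home exactly when every cycle has completed a whole number of laps, i.e. after lcm(1, 60) = 60 out-shuffles.

60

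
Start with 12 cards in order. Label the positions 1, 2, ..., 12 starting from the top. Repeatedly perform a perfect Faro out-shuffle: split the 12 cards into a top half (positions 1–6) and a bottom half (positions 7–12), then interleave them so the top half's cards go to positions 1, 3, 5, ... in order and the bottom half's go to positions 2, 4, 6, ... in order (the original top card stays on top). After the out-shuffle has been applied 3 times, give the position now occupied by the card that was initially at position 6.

Track the card's position through each out-shuffle:
6 → 11 → 10 → 8

8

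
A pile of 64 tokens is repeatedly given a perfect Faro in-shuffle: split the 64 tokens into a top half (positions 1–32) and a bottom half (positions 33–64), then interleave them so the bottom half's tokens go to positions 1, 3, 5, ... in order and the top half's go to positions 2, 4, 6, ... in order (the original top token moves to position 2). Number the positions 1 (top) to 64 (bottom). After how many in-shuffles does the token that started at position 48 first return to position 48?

Follow position 48 under repeated in-shuffles:
48 → 31 → 62 → 59 → 53 → 41 → 17 → 34 → 3 → 6 → 12 → 24 → 48
It first returns after 12 in-shuffles.

12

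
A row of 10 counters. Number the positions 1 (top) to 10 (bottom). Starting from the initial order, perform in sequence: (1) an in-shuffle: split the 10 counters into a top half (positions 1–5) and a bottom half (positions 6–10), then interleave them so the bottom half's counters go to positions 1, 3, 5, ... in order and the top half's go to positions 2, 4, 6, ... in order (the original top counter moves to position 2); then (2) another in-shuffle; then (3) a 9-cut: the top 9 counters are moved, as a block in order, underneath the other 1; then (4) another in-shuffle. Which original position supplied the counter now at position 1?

4

Undo the operations in reverse order, starting from position 1:
  undo op 4 (in-shuffle, from bottom half): 1 ← 6
  undo op 3 (cut 9): 6 ← 5
  undo op 2 (in-shuffle, from bottom half): 5 ← 8
  undo op 1 (in-shuffle, from top half): 8 ← 4
So the counter at position 1 came from original position 4.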